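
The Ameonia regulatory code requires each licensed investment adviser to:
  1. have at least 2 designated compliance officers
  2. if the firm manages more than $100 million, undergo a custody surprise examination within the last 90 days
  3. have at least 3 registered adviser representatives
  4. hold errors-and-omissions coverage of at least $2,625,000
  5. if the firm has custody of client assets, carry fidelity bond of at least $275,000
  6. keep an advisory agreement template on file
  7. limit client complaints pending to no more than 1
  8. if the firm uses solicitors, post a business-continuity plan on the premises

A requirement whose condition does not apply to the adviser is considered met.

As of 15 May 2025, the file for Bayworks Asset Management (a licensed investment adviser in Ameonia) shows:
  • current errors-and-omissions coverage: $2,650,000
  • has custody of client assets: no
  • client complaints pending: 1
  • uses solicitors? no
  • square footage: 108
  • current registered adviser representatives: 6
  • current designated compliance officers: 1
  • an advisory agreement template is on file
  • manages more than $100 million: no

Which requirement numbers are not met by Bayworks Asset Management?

1

1. designated compliance officers 1 < 2 → not met
2. condition 'manages more than $100 million' does not hold → requirement n/a → met
3. registered adviser representatives 6 ≥ 3 → met
4. errors-and-omissions coverage $2,650,000 ≥ $2,625,000 → met
5. condition 'has custody of client assets' does not hold → requirement n/a → met
6. advisory agreement template present → met
7. client complaints pending 1 ≤ 1 → met
8. condition 'uses solicitors' does not hold → requirement n/a → met
Not met: 1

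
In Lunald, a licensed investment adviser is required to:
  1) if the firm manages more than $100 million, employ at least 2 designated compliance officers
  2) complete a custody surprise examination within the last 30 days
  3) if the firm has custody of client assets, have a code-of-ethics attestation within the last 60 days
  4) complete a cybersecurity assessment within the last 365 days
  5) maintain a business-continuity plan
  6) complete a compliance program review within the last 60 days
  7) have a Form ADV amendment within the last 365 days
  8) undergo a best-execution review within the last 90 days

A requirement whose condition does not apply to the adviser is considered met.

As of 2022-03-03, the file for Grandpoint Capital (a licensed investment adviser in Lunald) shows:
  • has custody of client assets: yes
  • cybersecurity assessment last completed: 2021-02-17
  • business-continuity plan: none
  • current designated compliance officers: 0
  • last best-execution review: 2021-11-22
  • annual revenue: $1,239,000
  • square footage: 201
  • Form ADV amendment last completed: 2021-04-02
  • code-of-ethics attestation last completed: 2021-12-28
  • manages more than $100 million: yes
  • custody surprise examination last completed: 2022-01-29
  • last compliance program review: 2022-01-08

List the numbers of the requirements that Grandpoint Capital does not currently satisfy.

1, 2, 3, 4, 5, 8

1. condition 'manages more than $100 million' holds; designated compliance officers 0 < 2 → not met
2. custody surprise examination 33 days ago vs limit 30 → not met
3. condition 'has custody of client assets' holds; code-of-ethics attestation 65 days ago vs limit 60 → not met
4. cybersecurity assessment 379 days ago vs limit 365 → not met
5. business-continuity plan absent → not met
6. compliance program review 54 days ago vs limit 60 → met
7. Form ADV amendment 335 days ago vs limit 365 → met
8. best-execution review 101 days ago vs limit 90 → not met
Not met: 1, 2, 3, 4, 5, 8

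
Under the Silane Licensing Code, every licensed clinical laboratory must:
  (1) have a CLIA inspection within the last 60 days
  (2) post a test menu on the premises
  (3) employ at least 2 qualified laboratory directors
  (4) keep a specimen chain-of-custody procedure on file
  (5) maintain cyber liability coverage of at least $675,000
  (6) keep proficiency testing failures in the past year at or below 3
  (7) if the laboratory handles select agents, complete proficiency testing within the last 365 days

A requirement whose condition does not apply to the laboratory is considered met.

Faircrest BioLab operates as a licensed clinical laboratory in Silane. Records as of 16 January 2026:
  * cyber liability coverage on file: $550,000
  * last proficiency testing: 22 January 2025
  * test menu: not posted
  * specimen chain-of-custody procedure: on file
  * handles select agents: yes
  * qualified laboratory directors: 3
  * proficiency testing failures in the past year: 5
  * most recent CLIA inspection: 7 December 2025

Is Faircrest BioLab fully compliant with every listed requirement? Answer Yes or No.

1. CLIA inspection 40 days ago vs limit 60 → met
2. test menu absent → not met
3. qualified laboratory directors 3 ≥ 2 → met
4. specimen chain-of-custody procedure present → met
5. cyber liability coverage $550,000 < $675,000 → not met
6. proficiency testing failures in the past year 5 > 3 → not met
7. condition 'handles select agents' holds; proficiency testing 359 days ago vs limit 365 → met
Not met: 2, 5, 6

No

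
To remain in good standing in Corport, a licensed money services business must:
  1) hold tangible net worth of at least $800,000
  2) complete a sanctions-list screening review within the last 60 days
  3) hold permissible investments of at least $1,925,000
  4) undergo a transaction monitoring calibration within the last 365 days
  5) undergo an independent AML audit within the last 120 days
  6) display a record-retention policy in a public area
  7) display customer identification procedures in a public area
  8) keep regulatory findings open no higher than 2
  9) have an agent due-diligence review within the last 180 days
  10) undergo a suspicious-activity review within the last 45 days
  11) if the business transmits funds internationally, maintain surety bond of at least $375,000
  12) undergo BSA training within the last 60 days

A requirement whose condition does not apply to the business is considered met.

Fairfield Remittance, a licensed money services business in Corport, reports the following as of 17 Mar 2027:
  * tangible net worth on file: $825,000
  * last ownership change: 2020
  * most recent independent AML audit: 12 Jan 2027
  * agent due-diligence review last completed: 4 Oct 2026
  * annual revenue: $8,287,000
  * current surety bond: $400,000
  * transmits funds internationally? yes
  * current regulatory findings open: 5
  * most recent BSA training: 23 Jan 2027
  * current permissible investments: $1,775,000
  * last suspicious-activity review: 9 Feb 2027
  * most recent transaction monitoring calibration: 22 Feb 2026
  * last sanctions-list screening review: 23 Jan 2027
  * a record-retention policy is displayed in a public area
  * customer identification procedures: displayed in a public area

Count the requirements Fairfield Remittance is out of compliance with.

3

1. tangible net worth $825,000 ≥ $800,000 → met
2. sanctions-list screening review 53 days ago vs limit 60 → met
3. permissible investments $1,775,000 < $1,925,000 → not met
4. transaction monitoring calibration 388 days ago vs limit 365 → not met
5. independent AML audit 64 days ago vs limit 120 → met
6. record-retention policy present → met
7. customer identification procedures present → met
8. regulatory findings open 5 > 2 → not met
9. agent due-diligence review 164 days ago vs limit 180 → met
10. suspicious-activity review 36 days ago vs limit 45 → met
11. condition 'transmits funds internationally' holds; surety bond $400,000 ≥ $375,000 → met
12. BSA training 53 days ago vs limit 60 → met
Not met: 3 of 12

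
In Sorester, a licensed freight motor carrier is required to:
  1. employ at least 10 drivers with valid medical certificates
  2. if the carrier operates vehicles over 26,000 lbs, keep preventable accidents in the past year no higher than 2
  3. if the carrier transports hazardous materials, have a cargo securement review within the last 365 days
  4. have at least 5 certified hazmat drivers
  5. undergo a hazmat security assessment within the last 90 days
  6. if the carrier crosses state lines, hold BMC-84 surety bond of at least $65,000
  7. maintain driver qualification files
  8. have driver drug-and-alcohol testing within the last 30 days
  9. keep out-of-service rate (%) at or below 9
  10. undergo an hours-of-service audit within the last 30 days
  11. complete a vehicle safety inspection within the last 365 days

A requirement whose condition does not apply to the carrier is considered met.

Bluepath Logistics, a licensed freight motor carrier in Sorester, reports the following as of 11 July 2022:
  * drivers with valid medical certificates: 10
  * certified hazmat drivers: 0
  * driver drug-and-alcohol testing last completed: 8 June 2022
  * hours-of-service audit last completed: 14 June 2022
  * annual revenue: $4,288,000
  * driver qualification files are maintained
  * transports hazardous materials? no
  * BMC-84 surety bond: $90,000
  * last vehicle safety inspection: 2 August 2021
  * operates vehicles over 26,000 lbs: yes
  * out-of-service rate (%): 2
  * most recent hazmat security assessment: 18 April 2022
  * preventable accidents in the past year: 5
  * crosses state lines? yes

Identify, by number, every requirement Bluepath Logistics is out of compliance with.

1. drivers with valid medical certificates 10 ≥ 10 → met
2. condition 'operates vehicles over 26,000 lbs' holds; preventable accidents in the past year 5 > 2 → not met
3. condition 'transports hazardous materials' does not hold → requirement n/a → met
4. certified hazmat drivers 0 < 5 → not met
5. hazmat security assessment 84 days ago vs limit 90 → met
6. condition 'crosses state lines' holds; BMC-84 surety bond $90,000 ≥ $65,000 → met
7. driver qualification files present → met
8. driver drug-and-alcohol testing 33 days ago vs limit 30 → not met
9. out-of-service rate (%) 2 ≤ 9 → met
10. hours-of-service audit 27 days ago vs limit 30 → met
11. vehicle safety inspection 343 days ago vs limit 365 → met
Not met: 2, 4, 8

2, 4, 8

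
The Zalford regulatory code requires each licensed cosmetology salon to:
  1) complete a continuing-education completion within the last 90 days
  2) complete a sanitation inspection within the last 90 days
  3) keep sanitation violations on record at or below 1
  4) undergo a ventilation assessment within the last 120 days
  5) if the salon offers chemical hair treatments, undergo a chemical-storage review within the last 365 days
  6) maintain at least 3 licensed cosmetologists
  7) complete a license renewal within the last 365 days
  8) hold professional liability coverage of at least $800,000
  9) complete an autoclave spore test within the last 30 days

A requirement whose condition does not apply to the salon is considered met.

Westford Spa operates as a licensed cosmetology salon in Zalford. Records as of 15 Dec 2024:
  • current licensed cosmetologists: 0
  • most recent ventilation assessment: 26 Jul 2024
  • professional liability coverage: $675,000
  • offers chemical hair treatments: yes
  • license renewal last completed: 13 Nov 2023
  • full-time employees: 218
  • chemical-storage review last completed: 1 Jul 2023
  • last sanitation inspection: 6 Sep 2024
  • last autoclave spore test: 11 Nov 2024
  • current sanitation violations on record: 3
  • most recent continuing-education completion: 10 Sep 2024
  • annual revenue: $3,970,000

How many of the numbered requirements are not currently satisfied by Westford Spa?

1. continuing-education completion 96 days ago vs limit 90 → not met
2. sanitation inspection 100 days ago vs limit 90 → not met
3. sanitation violations on record 3 > 1 → not met
4. ventilation assessment 142 days ago vs limit 120 → not met
5. condition 'offers chemical hair treatments' holds; chemical-storage review 533 days ago vs limit 365 → not met
6. licensed cosmetologists 0 < 3 → not met
7. license renewal 398 days ago vs limit 365 → not met
8. professional liability coverage $675,000 < $800,000 → not met
9. autoclave spore test 34 days ago vs limit 30 → not met
Not met: 9 of 9

9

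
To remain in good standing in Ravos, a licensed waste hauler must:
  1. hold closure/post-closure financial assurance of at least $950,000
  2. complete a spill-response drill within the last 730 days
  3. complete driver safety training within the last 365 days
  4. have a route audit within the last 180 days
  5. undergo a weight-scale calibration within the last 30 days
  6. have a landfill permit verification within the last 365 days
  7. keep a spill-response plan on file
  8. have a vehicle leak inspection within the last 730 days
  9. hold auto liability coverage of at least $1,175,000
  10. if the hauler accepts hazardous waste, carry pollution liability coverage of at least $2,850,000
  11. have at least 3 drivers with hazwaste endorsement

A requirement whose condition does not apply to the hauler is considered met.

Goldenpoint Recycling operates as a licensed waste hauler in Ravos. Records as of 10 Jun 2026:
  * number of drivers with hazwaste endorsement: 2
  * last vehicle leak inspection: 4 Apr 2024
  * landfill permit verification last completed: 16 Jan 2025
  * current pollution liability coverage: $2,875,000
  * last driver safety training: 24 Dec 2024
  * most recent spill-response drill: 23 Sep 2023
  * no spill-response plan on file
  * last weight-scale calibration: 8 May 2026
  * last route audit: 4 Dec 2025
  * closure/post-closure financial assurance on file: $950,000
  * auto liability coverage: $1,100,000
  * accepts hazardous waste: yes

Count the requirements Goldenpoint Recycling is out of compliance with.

9

1. closure/post-closure financial assurance $950,000 ≥ $950,000 → met
2. spill-response drill 991 days ago vs limit 730 → not met
3. driver safety training 533 days ago vs limit 365 → not met
4. route audit 188 days ago vs limit 180 → not met
5. weight-scale calibration 33 days ago vs limit 30 → not met
6. landfill permit verification 510 days ago vs limit 365 → not met
7. spill-response plan absent → not met
8. vehicle leak inspection 797 days ago vs limit 730 → not met
9. auto liability coverage $1,100,000 < $1,175,000 → not met
10. condition 'accepts hazardous waste' holds; pollution liability coverage $2,875,000 ≥ $2,850,000 → met
11. drivers with hazwaste endorsement 2 < 3 → not met
Not met: 9 of 11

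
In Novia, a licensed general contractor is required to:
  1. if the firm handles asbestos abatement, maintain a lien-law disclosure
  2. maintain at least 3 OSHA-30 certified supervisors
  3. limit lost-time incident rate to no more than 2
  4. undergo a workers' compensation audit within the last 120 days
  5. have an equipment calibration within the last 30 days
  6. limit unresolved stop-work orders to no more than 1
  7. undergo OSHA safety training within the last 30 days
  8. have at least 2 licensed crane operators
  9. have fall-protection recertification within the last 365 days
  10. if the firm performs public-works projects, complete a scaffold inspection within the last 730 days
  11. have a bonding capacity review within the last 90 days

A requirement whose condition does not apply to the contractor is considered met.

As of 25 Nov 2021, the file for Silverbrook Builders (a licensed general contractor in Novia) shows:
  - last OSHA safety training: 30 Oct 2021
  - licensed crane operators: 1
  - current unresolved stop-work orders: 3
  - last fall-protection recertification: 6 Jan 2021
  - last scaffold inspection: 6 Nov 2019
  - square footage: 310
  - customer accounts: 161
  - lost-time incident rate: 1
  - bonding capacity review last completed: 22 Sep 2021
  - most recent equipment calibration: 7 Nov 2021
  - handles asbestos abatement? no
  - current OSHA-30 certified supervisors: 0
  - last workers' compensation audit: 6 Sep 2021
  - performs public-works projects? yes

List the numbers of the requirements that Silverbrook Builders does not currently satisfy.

1. condition 'handles asbestos abatement' does not hold → requirement n/a → met
2. OSHA-30 certified supervisors 0 < 3 → not met
3. lost-time incident rate 1 ≤ 2 → met
4. workers' compensation audit 80 days ago vs limit 120 → met
5. equipment calibration 18 days ago vs limit 30 → met
6. unresolved stop-work orders 3 > 1 → not met
7. OSHA safety training 26 days ago vs limit 30 → met
8. licensed crane operators 1 < 2 → not met
9. fall-protection recertification 323 days ago vs limit 365 → met
10. condition 'performs public-works projects' holds; scaffold inspection 750 days ago vs limit 730 → not met
11. bonding capacity review 64 days ago vs limit 90 → met
Not met: 2, 6, 8, 10

2, 6, 8, 10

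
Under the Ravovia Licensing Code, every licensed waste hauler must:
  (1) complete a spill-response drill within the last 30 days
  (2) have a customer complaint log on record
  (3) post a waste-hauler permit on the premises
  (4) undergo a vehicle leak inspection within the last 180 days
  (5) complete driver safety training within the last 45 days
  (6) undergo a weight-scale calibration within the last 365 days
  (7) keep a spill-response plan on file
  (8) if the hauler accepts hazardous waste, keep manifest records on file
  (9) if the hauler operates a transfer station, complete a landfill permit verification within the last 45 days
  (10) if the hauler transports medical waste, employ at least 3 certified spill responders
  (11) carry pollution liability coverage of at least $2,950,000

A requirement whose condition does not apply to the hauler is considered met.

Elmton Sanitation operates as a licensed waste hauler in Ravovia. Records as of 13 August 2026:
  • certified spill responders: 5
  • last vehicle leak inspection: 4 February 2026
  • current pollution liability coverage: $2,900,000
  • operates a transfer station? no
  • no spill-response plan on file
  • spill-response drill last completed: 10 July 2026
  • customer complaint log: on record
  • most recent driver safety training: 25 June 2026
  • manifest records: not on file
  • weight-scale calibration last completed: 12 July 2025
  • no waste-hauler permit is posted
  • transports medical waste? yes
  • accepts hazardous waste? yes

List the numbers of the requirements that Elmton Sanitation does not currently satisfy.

1, 3, 4, 5, 6, 7, 8, 11

1. spill-response drill 34 days ago vs limit 30 → not met
2. customer complaint log present → met
3. waste-hauler permit absent → not met
4. vehicle leak inspection 190 days ago vs limit 180 → not met
5. driver safety training 49 days ago vs limit 45 → not met
6. weight-scale calibration 397 days ago vs limit 365 → not met
7. spill-response plan absent → not met
8. condition 'accepts hazardous waste' holds; manifest records absent → not met
9. condition 'operates a transfer station' does not hold → requirement n/a → met
10. condition 'transports medical waste' holds; certified spill responders 5 ≥ 3 → met
11. pollution liability coverage $2,900,000 < $2,950,000 → not met
Not met: 1, 3, 4, 5, 6, 7, 8, 11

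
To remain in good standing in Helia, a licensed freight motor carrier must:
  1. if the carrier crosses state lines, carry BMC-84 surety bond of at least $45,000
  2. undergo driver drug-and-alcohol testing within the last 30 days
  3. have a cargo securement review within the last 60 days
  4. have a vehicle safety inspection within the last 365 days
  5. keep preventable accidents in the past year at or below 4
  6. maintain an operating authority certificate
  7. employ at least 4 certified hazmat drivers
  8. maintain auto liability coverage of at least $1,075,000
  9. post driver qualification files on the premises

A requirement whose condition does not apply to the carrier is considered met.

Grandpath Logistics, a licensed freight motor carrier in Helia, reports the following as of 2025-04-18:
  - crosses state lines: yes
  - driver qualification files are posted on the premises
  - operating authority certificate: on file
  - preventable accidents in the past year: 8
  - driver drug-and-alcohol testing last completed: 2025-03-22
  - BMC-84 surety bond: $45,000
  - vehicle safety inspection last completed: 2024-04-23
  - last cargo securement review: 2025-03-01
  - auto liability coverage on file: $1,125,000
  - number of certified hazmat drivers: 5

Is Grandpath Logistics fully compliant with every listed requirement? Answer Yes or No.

No

1. condition 'crosses state lines' holds; BMC-84 surety bond $45,000 ≥ $45,000 → met
2. driver drug-and-alcohol testing 27 days ago vs limit 30 → met
3. cargo securement review 48 days ago vs limit 60 → met
4. vehicle safety inspection 360 days ago vs limit 365 → met
5. preventable accidents in the past year 8 > 4 → not met
6. operating authority certificate present → met
7. certified hazmat drivers 5 ≥ 4 → met
8. auto liability coverage $1,125,000 ≥ $1,075,000 → met
9. driver qualification files present → met
Not met: 5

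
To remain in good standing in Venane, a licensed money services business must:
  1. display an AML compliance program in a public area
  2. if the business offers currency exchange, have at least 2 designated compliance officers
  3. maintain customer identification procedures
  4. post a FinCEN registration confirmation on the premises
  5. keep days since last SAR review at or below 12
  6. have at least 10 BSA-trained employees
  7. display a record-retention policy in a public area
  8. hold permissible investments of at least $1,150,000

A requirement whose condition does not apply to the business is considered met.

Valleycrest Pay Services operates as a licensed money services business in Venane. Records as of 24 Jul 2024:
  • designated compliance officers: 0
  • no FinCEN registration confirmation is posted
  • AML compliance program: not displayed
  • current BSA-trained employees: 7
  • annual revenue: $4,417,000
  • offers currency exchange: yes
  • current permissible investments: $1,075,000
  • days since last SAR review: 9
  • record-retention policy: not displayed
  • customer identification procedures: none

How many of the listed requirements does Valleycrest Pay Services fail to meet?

7

1. AML compliance program absent → not met
2. condition 'offers currency exchange' holds; designated compliance officers 0 < 2 → not met
3. customer identification procedures absent → not met
4. FinCEN registration confirmation absent → not met
5. days since last SAR review 9 ≤ 12 → met
6. BSA-trained employees 7 < 10 → not met
7. record-retention policy absent → not met
8. permissible investments $1,075,000 < $1,150,000 → not met
Not met: 7 of 8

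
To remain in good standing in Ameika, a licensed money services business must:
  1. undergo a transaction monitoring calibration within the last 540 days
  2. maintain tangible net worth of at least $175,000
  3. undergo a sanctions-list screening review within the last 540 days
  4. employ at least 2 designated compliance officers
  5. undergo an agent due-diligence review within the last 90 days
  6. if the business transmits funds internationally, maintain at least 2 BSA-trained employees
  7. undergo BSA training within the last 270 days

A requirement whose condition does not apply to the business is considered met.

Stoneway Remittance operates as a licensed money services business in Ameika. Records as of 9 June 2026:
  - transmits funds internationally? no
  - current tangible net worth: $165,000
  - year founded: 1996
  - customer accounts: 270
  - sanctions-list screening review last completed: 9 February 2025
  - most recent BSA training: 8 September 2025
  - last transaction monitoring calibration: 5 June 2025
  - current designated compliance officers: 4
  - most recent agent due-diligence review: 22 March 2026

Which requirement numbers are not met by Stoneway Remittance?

1. transaction monitoring calibration 369 days ago vs limit 540 → met
2. tangible net worth $165,000 < $175,000 → not met
3. sanctions-list screening review 485 days ago vs limit 540 → met
4. designated compliance officers 4 ≥ 2 → met
5. agent due-diligence review 79 days ago vs limit 90 → met
6. condition 'transmits funds internationally' does not hold → requirement n/a → met
7. BSA training 274 days ago vs limit 270 → not met
Not met: 2, 7

2, 7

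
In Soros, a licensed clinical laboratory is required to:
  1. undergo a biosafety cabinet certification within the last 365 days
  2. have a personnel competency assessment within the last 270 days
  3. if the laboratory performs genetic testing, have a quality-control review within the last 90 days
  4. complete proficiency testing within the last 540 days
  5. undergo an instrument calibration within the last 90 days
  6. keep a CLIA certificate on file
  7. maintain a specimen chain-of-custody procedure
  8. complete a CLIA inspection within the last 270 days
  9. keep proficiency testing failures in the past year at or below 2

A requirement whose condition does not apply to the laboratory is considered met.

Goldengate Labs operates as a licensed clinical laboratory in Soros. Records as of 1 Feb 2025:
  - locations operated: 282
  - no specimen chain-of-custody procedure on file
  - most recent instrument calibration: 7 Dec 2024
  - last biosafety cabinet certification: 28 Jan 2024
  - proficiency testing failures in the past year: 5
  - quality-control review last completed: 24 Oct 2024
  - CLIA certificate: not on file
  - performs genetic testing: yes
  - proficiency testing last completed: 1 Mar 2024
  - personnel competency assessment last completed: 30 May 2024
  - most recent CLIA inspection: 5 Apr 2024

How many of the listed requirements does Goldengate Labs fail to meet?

1. biosafety cabinet certification 370 days ago vs limit 365 → not met
2. personnel competency assessment 247 days ago vs limit 270 → met
3. condition 'performs genetic testing' holds; quality-control review 100 days ago vs limit 90 → not met
4. proficiency testing 337 days ago vs limit 540 → met
5. instrument calibration 56 days ago vs limit 90 → met
6. CLIA certificate absent → not met
7. specimen chain-of-custody procedure absent → not met
8. CLIA inspection 302 days ago vs limit 270 → not met
9. proficiency testing failures in the past year 5 > 2 → not met
Not met: 6 of 9

6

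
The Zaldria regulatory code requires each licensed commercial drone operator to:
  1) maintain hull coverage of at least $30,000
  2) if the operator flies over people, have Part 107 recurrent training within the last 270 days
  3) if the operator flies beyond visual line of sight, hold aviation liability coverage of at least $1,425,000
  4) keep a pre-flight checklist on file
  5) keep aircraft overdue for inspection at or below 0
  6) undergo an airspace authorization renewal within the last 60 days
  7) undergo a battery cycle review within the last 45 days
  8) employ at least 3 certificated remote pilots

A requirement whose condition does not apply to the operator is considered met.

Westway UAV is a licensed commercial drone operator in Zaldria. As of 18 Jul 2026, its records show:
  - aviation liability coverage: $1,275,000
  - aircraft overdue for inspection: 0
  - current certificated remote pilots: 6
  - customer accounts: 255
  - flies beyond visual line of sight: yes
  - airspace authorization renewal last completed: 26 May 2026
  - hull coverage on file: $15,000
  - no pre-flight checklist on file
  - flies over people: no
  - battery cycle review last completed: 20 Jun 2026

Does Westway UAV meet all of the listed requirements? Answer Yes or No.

No

1. hull coverage $15,000 < $30,000 → not met
2. condition 'flies over people' does not hold → requirement n/a → met
3. condition 'flies beyond visual line of sight' holds; aviation liability coverage $1,275,000 < $1,425,000 → not met
4. pre-flight checklist absent → not met
5. aircraft overdue for inspection 0 ≤ 0 → met
6. airspace authorization renewal 53 days ago vs limit 60 → met
7. battery cycle review 28 days ago vs limit 45 → met
8. certificated remote pilots 6 ≥ 3 → met
Not met: 1, 3, 4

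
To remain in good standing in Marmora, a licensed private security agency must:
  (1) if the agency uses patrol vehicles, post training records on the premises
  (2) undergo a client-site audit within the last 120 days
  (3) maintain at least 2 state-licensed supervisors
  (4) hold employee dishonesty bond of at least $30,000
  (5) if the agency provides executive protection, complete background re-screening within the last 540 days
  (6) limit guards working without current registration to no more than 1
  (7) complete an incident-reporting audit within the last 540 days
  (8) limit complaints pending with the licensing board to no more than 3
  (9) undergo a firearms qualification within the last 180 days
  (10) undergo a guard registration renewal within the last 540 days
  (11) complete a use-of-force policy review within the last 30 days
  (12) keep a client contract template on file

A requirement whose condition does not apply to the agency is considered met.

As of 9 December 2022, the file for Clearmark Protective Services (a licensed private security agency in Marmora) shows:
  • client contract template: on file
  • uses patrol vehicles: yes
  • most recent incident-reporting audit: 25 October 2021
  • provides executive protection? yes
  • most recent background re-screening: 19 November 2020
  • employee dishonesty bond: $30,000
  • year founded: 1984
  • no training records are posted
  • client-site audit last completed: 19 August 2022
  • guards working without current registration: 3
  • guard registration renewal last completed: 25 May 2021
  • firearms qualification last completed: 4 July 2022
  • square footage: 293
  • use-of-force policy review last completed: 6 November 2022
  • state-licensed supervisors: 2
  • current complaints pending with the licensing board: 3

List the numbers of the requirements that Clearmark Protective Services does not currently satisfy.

1, 5, 6, 10, 11

1. condition 'uses patrol vehicles' holds; training records absent → not met
2. client-site audit 112 days ago vs limit 120 → met
3. state-licensed supervisors 2 ≥ 2 → met
4. employee dishonesty bond $30,000 ≥ $30,000 → met
5. condition 'provides executive protection' holds; background re-screening 750 days ago vs limit 540 → not met
6. guards working without current registration 3 > 1 → not met
7. incident-reporting audit 410 days ago vs limit 540 → met
8. complaints pending with the licensing board 3 ≤ 3 → met
9. firearms qualification 158 days ago vs limit 180 → met
10. guard registration renewal 563 days ago vs limit 540 → not met
11. use-of-force policy review 33 days ago vs limit 30 → not met
12. client contract template present → met
Not met: 1, 5, 6, 10, 11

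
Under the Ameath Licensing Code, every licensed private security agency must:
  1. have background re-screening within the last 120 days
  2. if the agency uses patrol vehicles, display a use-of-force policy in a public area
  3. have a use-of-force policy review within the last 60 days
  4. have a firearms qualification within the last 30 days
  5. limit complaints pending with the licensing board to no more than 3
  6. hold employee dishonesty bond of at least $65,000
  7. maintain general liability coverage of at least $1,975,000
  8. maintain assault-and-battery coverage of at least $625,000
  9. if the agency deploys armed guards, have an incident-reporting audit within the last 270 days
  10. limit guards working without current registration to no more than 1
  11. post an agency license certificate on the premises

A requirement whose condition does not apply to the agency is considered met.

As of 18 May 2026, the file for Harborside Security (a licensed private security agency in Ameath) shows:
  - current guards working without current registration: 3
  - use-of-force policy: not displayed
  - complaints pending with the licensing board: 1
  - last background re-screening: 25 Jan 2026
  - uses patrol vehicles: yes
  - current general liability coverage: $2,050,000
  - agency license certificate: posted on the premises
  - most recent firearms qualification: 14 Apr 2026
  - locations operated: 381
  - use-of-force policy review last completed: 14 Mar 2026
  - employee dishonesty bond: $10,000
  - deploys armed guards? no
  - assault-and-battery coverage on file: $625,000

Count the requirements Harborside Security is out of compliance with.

1. background re-screening 113 days ago vs limit 120 → met
2. condition 'uses patrol vehicles' holds; use-of-force policy absent → not met
3. use-of-force policy review 65 days ago vs limit 60 → not met
4. firearms qualification 34 days ago vs limit 30 → not met
5. complaints pending with the licensing board 1 ≤ 3 → met
6. employee dishonesty bond $10,000 < $65,000 → not met
7. general liability coverage $2,050,000 ≥ $1,975,000 → met
8. assault-and-battery coverage $625,000 ≥ $625,000 → met
9. condition 'deploys armed guards' does not hold → requirement n/a → met
10. guards working without current registration 3 > 1 → not met
11. agency license certificate present → met
Not met: 5 of 11

5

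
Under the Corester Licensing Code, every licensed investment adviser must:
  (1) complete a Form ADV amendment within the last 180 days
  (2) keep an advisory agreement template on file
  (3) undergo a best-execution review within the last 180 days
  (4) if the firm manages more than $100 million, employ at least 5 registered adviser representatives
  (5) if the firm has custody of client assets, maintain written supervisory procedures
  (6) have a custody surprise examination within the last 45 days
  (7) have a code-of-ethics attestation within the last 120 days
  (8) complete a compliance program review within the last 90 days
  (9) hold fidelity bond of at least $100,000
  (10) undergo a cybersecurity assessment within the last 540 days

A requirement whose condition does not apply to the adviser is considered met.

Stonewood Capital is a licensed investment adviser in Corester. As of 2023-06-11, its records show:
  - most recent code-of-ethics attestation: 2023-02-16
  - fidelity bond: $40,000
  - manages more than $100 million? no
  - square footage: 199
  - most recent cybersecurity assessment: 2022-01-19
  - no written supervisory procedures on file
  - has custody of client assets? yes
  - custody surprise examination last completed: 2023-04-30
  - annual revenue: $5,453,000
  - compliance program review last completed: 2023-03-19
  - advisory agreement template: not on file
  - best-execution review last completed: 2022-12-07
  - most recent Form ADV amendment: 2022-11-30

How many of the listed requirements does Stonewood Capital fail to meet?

1. Form ADV amendment 193 days ago vs limit 180 → not met
2. advisory agreement template absent → not met
3. best-execution review 186 days ago vs limit 180 → not met
4. condition 'manages more than $100 million' does not hold → requirement n/a → met
5. condition 'has custody of client assets' holds; written supervisory procedures absent → not met
6. custody surprise examination 42 days ago vs limit 45 → met
7. code-of-ethics attestation 115 days ago vs limit 120 → met
8. compliance program review 84 days ago vs limit 90 → met
9. fidelity bond $40,000 < $100,000 → not met
10. cybersecurity assessment 508 days ago vs limit 540 → met
Not met: 5 of 10

5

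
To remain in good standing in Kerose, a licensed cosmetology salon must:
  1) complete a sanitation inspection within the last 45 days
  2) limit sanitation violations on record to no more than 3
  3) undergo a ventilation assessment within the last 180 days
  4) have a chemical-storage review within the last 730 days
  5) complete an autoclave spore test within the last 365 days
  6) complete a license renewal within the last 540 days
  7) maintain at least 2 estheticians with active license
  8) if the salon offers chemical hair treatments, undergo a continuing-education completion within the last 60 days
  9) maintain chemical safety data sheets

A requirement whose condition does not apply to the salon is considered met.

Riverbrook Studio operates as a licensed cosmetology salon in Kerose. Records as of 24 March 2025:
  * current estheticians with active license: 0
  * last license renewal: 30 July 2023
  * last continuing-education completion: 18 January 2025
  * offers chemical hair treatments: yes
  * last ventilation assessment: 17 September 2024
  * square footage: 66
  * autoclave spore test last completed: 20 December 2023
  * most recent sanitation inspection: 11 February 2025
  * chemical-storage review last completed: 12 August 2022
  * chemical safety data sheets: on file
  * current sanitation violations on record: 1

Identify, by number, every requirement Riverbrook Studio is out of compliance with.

1. sanitation inspection 41 days ago vs limit 45 → met
2. sanitation violations on record 1 ≤ 3 → met
3. ventilation assessment 188 days ago vs limit 180 → not met
4. chemical-storage review 955 days ago vs limit 730 → not met
5. autoclave spore test 460 days ago vs limit 365 → not met
6. license renewal 603 days ago vs limit 540 → not met
7. estheticians with active license 0 < 2 → not met
8. condition 'offers chemical hair treatments' holds; continuing-education completion 65 days ago vs limit 60 → not met
9. chemical safety data sheets present → met
Not met: 3, 4, 5, 6, 7, 8

3, 4, 5, 6, 7, 8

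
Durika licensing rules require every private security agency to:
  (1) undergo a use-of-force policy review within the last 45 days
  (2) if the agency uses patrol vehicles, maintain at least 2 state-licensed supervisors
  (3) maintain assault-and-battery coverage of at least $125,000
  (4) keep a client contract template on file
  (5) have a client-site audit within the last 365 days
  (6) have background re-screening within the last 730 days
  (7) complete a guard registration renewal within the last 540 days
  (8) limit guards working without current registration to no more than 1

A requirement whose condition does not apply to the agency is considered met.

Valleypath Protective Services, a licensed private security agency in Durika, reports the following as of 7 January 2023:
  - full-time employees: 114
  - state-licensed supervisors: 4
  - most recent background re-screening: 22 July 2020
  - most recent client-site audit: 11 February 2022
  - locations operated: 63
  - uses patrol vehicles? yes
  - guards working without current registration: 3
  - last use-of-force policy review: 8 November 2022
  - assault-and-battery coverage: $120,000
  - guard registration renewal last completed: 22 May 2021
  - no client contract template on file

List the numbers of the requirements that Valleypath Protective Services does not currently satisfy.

1. use-of-force policy review 60 days ago vs limit 45 → not met
2. condition 'uses patrol vehicles' holds; state-licensed supervisors 4 ≥ 2 → met
3. assault-and-battery coverage $120,000 < $125,000 → not met
4. client contract template absent → not met
5. client-site audit 330 days ago vs limit 365 → met
6. background re-screening 899 days ago vs limit 730 → not met
7. guard registration renewal 595 days ago vs limit 540 → not met
8. guards working without current registration 3 > 1 → not met
Not met: 1, 3, 4, 6, 7, 8

1, 3, 4, 6, 7, 8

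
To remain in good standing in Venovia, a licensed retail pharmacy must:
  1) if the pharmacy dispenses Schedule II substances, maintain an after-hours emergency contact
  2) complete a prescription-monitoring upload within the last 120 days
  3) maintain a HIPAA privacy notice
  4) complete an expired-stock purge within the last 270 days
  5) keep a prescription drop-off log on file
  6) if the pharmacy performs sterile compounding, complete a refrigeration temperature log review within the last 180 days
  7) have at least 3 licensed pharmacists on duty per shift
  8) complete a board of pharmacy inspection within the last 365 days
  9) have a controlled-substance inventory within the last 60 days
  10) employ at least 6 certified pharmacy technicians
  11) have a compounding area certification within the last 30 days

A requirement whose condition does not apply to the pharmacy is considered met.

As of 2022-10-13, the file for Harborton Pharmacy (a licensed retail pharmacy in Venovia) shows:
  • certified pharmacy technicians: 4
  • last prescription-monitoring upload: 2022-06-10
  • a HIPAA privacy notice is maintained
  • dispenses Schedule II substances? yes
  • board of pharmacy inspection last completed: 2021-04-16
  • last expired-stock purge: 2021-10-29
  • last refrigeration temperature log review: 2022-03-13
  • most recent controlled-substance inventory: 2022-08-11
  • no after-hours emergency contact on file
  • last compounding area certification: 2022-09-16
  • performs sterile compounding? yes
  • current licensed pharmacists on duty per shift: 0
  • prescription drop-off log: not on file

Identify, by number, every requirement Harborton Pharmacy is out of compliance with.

1. condition 'dispenses Schedule II substances' holds; after-hours emergency contact absent → not met
2. prescription-monitoring upload 125 days ago vs limit 120 → not met
3. HIPAA privacy notice present → met
4. expired-stock purge 349 days ago vs limit 270 → not met
5. prescription drop-off log absent → not met
6. condition 'performs sterile compounding' holds; refrigeration temperature log review 214 days ago vs limit 180 → not met
7. licensed pharmacists on duty per shift 0 < 3 → not met
8. board of pharmacy inspection 545 days ago vs limit 365 → not met
9. controlled-substance inventory 63 days ago vs limit 60 → not met
10. certified pharmacy technicians 4 < 6 → not met
11. compounding area certification 27 days ago vs limit 30 → met
Not met: 1, 2, 4, 5, 6, 7, 8, 9, 10

1, 2, 4, 5, 6, 7, 8, 9, 10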